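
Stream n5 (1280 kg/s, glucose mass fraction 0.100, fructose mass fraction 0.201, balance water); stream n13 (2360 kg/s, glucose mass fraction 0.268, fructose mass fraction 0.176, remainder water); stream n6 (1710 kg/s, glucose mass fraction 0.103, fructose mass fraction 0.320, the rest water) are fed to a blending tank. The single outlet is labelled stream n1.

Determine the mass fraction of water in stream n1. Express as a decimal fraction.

0.597

Total flow out = 1280 + 2360 + 1710 = 5350 kg/s.
water in = 1280×0.699 + 2360×0.556 + 1710×0.577 = 3193.6 kg/s.
water mass fraction in n1 = 3193.6/5350 = 0.597.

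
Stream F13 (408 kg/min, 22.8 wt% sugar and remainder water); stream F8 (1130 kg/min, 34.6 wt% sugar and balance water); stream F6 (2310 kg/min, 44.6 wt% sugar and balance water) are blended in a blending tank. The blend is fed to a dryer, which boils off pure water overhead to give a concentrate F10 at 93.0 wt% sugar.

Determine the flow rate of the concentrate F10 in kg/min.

1628 kg/min

sugar entering = 408×0.228 + 1130×0.346 + 2310×0.446 = 1514.3 kg/min.
All sugar reports to F10, so F10 = 1514.3/0.930 = 1628.2 kg/min.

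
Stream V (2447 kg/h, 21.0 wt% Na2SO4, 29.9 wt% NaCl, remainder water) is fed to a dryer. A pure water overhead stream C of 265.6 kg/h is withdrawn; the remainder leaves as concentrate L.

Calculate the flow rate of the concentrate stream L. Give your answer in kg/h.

2181 kg/h

Concentrate = 2447 − 265.6 = 2181.4 kg/h.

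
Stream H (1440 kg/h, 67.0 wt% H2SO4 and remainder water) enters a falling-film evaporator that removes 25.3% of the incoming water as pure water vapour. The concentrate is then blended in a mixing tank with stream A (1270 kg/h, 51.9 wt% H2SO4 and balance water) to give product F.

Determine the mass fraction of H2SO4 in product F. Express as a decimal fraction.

Vapour removed = 0.253×0.330×1440 = 120.23 kg/h; concentrate = 1319.8 kg/h.
H2SO4 reaching the mixer = 964.8 (from concentrate) + 1270×0.519 = 1623.9 kg/h.
Product flow = 1319.8 + 1270 = 2589.8 kg/h; H2SO4 fraction = 0.627.

0.627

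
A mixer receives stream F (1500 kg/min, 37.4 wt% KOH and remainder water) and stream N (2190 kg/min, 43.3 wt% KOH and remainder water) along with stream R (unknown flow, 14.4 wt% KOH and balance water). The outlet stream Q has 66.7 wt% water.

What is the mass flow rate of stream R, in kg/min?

1484 kg/min

Let R be the unknown flow. Total out = 3690 + R.
water balance: 2180.7 + 0.856·R = 0.667·(3690 + R)
(0.856 − 0.667)·R = 0.667×3690 − 2180.7 = 280.5
R = 280.5 / 0.189 = 1484.1 kg/min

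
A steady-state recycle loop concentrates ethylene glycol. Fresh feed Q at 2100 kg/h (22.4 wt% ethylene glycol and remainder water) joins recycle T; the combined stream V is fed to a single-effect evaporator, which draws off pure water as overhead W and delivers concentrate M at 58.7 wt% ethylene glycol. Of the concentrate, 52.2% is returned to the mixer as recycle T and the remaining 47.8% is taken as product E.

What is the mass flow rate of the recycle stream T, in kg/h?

Overall ethylene glycol balance (none leaves overhead): ethylene glycol in fresh feed = ethylene glycol in product, i.e. 2100×0.224 = (1−0.522)·M·0.587.
M = 470.4/(0.587×0.478) = 1676.5 kg/h.
Recycle T = 0.522×1676.5 = 875.13 kg/h.

875.1 kg/h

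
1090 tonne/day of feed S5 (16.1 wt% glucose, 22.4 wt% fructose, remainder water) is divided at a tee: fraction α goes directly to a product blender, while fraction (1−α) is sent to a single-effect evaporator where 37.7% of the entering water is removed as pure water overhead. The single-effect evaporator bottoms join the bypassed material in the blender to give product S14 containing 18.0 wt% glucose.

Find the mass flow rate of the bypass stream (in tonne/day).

593.8 tonne/day

All 1090×0.161 = 175.49 tonne/day of glucose reaches S14, so S14 = 175.49/0.180 = 974.94 tonne/day and vapour = 115.06 tonne/day.
The evaporator receives (1−α)·1090 of feed at 0.615 water and removes 0.377 of that water:
0.377×0.615×(1−α)×1090 = 115.06
(1−α) = 115.06/252.72 = 0.4553;  α = 0.5447.
Bypass flow = 0.5447×1090 = 593.76 tonne/day.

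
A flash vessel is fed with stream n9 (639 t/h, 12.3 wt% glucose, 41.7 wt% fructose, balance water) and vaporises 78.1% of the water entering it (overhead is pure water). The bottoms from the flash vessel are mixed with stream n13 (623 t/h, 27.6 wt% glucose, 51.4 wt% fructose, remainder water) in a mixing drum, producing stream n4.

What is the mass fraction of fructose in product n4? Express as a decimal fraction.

Vapour removed = 0.781×0.460×639 = 229.57 t/h; concentrate = 409.43 t/h.
fructose reaching the mixer = 266.46 (from concentrate) + 623×0.514 = 586.68 t/h.
Product flow = 409.43 + 623 = 1032.4 t/h; fructose fraction = 0.568.

0.568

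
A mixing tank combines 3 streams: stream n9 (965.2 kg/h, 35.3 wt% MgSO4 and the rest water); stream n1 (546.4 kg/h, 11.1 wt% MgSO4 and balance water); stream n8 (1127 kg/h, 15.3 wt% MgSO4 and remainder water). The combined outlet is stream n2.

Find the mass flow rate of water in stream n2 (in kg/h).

water out = water in = 965.2×0.647 + 546.4×0.889 + 1127×0.847 = 2064.8 kg/h.

2065 kg/h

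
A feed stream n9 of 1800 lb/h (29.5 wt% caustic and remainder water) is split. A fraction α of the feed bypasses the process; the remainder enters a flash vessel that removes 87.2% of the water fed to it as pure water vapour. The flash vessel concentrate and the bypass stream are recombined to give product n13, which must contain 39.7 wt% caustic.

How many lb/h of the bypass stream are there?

1048 lb/h

All 1800×0.295 = 531 lb/h of caustic reaches n13, so n13 = 531/0.397 = 1337.5 lb/h and vapour = 462.47 lb/h.
The evaporator receives (1−α)·1800 of feed at 0.705 water and removes 0.872 of that water:
0.872×0.705×(1−α)×1800 = 462.47
(1−α) = 462.47/1106.6 = 0.4179;  α = 0.5821.
Bypass flow = 0.5821×1800 = 1047.7 lb/h.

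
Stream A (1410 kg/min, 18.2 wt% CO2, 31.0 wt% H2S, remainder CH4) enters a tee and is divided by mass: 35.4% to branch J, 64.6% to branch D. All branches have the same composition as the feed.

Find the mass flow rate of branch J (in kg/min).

499.1 kg/min

Branch J flow = 0.354×1410 = 499.14 kg/min.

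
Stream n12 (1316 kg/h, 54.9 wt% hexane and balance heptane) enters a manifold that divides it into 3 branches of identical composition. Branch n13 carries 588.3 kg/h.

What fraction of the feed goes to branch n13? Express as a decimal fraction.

Fraction to n13 = 588.3/1316 = 0.4470.

0.447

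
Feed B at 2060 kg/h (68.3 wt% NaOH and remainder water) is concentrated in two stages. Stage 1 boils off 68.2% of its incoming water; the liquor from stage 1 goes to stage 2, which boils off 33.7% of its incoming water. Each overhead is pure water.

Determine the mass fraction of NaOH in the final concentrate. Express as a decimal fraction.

water in feed = 2060×0.317 = 653.02 kg/h.
After stage 1: water left = (1−0.682)×653.02 = 207.66; stream total = 1614.6 kg/h.
After stage 2: water left = (1−0.337)×207.66 = 137.68; final concentrate = 1544.7 kg/h.
NaOH fraction = 1407/1544.7 = 0.9109.

0.9109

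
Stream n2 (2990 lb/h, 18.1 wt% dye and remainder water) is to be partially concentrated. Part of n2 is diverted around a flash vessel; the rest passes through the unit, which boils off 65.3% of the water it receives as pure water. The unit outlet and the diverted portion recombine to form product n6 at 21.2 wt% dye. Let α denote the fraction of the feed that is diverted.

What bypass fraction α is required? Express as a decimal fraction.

0.727

All 2990×0.181 = 541.19 lb/h of dye reaches n6, so n6 = 541.19/0.212 = 2552.8 lb/h and vapour = 437.22 lb/h.
The evaporator receives (1−α)·2990 of feed at 0.819 water and removes 0.653 of that water:
0.653×0.819×(1−α)×2990 = 437.22
(1−α) = 437.22/1599.1 = 0.2734;  α = 0.7266.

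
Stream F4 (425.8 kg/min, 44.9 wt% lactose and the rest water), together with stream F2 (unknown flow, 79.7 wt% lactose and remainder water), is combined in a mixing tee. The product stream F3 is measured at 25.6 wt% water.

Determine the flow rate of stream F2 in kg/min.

2370 kg/min

Let F2 be the unknown flow. Total out = 425.8 + F2.
water balance: 234.62 + 0.203·F2 = 0.256·(425.8 + F2)
(0.203 − 0.256)·F2 = 0.256×425.8 − 234.62 = -125.61
F2 = -125.61 / -0.053 = 2370 kg/min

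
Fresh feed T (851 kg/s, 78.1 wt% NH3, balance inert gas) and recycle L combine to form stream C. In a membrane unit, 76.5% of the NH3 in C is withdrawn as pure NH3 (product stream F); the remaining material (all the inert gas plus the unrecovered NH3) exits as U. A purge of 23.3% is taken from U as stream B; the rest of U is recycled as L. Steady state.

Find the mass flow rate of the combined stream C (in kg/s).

inert gas enters only via T and leaves only via the purge: 851×0.219 = 0.233×(inert gas in U), and the membrane unit passes all inert gas, so inert gas in C = inert gas in U = 799.87 kg/s.
NH3 in C: m_A = 851×0.781 + (1−0.233)·(1−0.765)·m_A, so m_A = 664.63/0.8198 = 810.77 kg/s.
C = 810.77 + 799.87 = 1610.6 kg/s.

1611 kg/s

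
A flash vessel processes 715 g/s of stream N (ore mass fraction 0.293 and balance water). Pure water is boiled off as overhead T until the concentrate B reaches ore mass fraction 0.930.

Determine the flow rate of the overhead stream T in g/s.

489.7 g/s

ore is conserved: 715×0.293 = 209.49 g/s all reports to the concentrate.
Concentrate = 209.49/(target fraction) = 225.26 g/s.
Overhead = 715 − 225.26 = 489.74 g/s.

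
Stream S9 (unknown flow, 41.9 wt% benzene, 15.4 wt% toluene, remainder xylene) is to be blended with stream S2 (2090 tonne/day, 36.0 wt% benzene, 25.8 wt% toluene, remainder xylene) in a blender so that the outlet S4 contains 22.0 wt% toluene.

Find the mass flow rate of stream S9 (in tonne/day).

1203 tonne/day

Let S9 be the unknown flow. Total out = 2090 + S9.
toluene balance: 539.22 + 0.154·S9 = 0.220·(2090 + S9)
(0.154 − 0.220)·S9 = 0.220×2090 − 539.22 = -79.42
S9 = -79.42 / -0.066 = 1203.3 tonne/day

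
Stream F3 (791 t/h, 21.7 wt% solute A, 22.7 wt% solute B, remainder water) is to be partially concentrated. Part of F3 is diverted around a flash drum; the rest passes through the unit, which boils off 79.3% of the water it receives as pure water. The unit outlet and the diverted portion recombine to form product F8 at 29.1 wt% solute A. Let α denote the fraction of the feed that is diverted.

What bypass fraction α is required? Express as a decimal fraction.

0.423

All 791×0.217 = 171.65 t/h of solute A reaches F8, so F8 = 171.65/0.291 = 589.85 t/h and vapour = 201.15 t/h.
The evaporator receives (1−α)·791 of feed at 0.556 water and removes 0.793 of that water:
0.793×0.556×(1−α)×791 = 201.15
(1−α) = 201.15/348.76 = 0.5768;  α = 0.4232.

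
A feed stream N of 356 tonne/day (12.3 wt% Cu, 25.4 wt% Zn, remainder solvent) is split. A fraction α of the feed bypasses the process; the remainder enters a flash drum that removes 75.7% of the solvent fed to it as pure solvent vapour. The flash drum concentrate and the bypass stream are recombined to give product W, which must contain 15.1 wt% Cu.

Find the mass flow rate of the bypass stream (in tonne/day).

All 356×0.123 = 43.788 tonne/day of Cu reaches W, so W = 43.788/0.151 = 289.99 tonne/day and vapour = 66.013 tonne/day.
The evaporator receives (1−α)·356 of feed at 0.623 solvent and removes 0.757 of that solvent:
0.757×0.623×(1−α)×356 = 66.013
(1−α) = 66.013/167.89 = 0.3932;  α = 0.6068.
Bypass flow = 0.6068×356 = 216.03 tonne/day.

216 tonne/day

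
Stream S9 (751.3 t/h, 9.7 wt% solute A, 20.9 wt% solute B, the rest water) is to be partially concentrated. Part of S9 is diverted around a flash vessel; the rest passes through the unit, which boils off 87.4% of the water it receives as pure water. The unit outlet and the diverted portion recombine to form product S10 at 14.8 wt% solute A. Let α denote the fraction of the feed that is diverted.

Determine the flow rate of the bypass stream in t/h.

All 751.3×0.097 = 72.876 t/h of solute A reaches S10, so S10 = 72.876/0.148 = 492.41 t/h and vapour = 258.89 t/h.
The evaporator receives (1−α)·751.3 of feed at 0.694 water and removes 0.874 of that water:
0.874×0.694×(1−α)×751.3 = 258.89
(1−α) = 258.89/455.71 = 0.5681;  α = 0.4319.
Bypass flow = 0.4319×751.3 = 324.47 t/h.

324.5 t/h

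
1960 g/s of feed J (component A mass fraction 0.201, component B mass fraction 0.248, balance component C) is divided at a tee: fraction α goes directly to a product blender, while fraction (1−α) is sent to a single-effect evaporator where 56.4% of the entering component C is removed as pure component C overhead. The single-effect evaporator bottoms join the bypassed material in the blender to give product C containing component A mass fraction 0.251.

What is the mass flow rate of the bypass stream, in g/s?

All 1960×0.201 = 393.96 g/s of component A reaches C, so C = 393.96/0.251 = 1569.6 g/s and vapour = 390.44 g/s.
The evaporator receives (1−α)·1960 of feed at 0.551 component C and removes 0.564 of that component C:
0.564×0.551×(1−α)×1960 = 390.44
(1−α) = 390.44/609.1 = 0.6410;  α = 0.3590.
Bypass flow = 0.3590×1960 = 703.62 g/s.

703.6 g/s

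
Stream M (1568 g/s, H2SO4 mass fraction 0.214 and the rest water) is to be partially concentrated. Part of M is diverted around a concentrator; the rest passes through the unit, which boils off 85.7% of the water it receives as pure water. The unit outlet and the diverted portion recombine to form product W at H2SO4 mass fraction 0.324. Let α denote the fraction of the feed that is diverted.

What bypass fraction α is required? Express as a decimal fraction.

All 1568×0.214 = 335.55 g/s of H2SO4 reaches W, so W = 335.55/0.324 = 1035.7 g/s and vapour = 532.35 g/s.
The evaporator receives (1−α)·1568 of feed at 0.786 water and removes 0.857 of that water:
0.857×0.786×(1−α)×1568 = 532.35
(1−α) = 532.35/1056.2 = 0.5040;  α = 0.4960.

0.496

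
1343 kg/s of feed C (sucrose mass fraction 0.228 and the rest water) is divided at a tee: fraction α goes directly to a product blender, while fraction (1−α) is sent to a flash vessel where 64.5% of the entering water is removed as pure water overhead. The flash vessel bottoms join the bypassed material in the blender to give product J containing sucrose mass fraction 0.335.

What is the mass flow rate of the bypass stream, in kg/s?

All 1343×0.228 = 306.2 kg/s of sucrose reaches J, so J = 306.2/0.335 = 914.04 kg/s and vapour = 428.96 kg/s.
The evaporator receives (1−α)·1343 of feed at 0.772 water and removes 0.645 of that water:
0.645×0.772×(1−α)×1343 = 428.96
(1−α) = 428.96/668.73 = 0.6414;  α = 0.3586.
Bypass flow = 0.3586×1343 = 481.53 kg/s.

481.5 kg/s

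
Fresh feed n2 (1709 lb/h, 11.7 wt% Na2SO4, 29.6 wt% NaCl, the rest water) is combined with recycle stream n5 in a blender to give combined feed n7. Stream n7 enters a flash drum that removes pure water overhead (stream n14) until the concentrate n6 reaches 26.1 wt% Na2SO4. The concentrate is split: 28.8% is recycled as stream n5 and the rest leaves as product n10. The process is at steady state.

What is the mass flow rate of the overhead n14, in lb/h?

942.9 lb/h

Overall Na2SO4 balance (none leaves overhead): Na2SO4 in fresh feed = Na2SO4 in product, i.e. 1709×0.117 = (1−0.288)·n6·0.261.
n6 = 199.95/(0.261×0.712) = 1076 lb/h.
Recycle n5 = 0.288×1076 = 309.88 lb/h.
Combined feed n7 = 1709 + 309.88 = 2018.9 lb/h.
Overhead n14 = n7 − n6 = 2018.9 − 1076 = 942.9 lb/h.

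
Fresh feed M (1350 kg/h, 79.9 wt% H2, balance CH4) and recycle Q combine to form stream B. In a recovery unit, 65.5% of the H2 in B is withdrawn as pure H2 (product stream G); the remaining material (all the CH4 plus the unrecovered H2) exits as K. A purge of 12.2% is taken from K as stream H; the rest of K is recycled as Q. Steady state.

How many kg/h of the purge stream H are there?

CH4 enters only via M and leaves only via the purge: 1350×0.201 = 0.122×(CH4 in K), and the recovery unit passes all CH4, so CH4 in B = CH4 in K = 2224.2 kg/h.
H2 in B: m_A = 1350×0.799 + (1−0.122)·(1−0.655)·m_A, so m_A = 1078.7/0.6971 = 1547.4 kg/h.
K = (1−0.655)×1547.4 + 2224.2 = 2758 kg/h.
Purge H = 0.122×2758 = 336.48 kg/h.

336.5 kg/h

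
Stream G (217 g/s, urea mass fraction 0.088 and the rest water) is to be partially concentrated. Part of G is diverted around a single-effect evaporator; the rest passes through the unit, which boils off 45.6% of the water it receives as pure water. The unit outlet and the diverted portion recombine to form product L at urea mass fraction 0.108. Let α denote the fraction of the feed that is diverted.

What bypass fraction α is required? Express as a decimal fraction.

All 217×0.088 = 19.096 g/s of urea reaches L, so L = 19.096/0.108 = 176.81 g/s and vapour = 40.185 g/s.
The evaporator receives (1−α)·217 of feed at 0.912 water and removes 0.456 of that water:
0.456×0.912×(1−α)×217 = 40.185
(1−α) = 40.185/90.244 = 0.4453;  α = 0.5547.

0.555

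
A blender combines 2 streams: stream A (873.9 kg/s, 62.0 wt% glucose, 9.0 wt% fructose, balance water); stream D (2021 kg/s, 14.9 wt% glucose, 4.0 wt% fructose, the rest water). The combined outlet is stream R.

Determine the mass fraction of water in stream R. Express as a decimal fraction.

Total flow out = 873.9 + 2021 = 2894.9 kg/s.
water in = 873.9×0.290 + 2021×0.811 = 1892.5 kg/s.
water mass fraction in R = 1892.5/2894.9 = 0.654.

0.654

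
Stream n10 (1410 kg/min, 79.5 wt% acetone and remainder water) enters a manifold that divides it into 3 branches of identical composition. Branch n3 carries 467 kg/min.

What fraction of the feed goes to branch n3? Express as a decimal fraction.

0.331

Fraction to n3 = 467/1410 = 0.3312.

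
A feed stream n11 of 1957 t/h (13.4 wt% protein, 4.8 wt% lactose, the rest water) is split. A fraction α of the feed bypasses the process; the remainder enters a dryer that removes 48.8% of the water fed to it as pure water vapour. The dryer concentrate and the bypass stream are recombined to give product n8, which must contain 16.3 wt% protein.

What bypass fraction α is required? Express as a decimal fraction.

0.554

All 1957×0.134 = 262.24 t/h of protein reaches n8, so n8 = 262.24/0.163 = 1608.8 t/h and vapour = 348.18 t/h.
The evaporator receives (1−α)·1957 of feed at 0.818 water and removes 0.488 of that water:
0.488×0.818×(1−α)×1957 = 348.18
(1−α) = 348.18/781.2 = 0.4457;  α = 0.5543.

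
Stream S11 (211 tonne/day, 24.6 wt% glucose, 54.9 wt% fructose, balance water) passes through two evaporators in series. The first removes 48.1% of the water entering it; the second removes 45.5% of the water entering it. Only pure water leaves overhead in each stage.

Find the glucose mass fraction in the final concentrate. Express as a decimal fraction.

0.288

water in feed = 211×0.205 = 43.255 tonne/day.
After stage 1: water left = (1−0.481)×43.255 = 22.449; stream total = 190.19 tonne/day.
After stage 2: water left = (1−0.455)×22.449 = 12.235; final concentrate = 179.98 tonne/day.
glucose fraction = 51.906/179.98 = 0.288.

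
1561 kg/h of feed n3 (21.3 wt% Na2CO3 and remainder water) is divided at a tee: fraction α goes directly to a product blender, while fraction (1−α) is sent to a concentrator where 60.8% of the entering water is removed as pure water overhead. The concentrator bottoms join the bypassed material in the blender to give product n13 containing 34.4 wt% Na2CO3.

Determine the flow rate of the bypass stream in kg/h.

All 1561×0.213 = 332.49 kg/h of Na2CO3 reaches n13, so n13 = 332.49/0.344 = 966.55 kg/h and vapour = 594.45 kg/h.
The evaporator receives (1−α)·1561 of feed at 0.787 water and removes 0.608 of that water:
0.608×0.787×(1−α)×1561 = 594.45
(1−α) = 594.45/746.93 = 0.7959;  α = 0.2041.
Bypass flow = 0.2041×1561 = 318.67 kg/h.

318.7 kg/h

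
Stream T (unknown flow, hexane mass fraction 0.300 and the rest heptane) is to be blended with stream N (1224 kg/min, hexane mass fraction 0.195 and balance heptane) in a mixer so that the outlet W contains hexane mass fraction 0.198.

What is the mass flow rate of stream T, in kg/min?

Let T be the unknown flow. Total out = 1224 + T.
hexane balance: 238.68 + 0.300·T = 0.198·(1224 + T)
(0.300 − 0.198)·T = 0.198×1224 − 238.68 = 3.672
T = 3.672 / 0.102 = 36 kg/min

36 kg/min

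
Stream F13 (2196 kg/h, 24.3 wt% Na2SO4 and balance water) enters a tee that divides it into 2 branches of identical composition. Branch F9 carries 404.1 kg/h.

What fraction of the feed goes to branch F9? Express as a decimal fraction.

0.184

Fraction to F9 = 404.1/2196 = 0.1840.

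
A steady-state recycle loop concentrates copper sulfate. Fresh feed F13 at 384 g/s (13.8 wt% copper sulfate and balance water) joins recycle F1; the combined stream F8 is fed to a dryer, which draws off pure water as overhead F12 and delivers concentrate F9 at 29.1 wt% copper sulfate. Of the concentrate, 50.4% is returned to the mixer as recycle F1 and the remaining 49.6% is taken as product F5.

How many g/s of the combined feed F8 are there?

569 g/s

Overall copper sulfate balance (none leaves overhead): copper sulfate in fresh feed = copper sulfate in product, i.e. 384×0.138 = (1−0.504)·F9·0.291.
F9 = 52.992/(0.291×0.496) = 367.14 g/s.
Recycle F1 = 0.504×367.14 = 185.04 g/s.
Combined feed F8 = 384 + 185.04 = 569.04 g/s.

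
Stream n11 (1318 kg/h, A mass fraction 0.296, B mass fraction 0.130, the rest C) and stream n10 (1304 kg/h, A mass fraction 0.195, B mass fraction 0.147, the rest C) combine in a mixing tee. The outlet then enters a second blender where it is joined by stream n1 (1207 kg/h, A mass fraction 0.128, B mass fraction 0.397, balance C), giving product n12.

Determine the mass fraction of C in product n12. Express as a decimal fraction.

Overall, product flow = 3829 kg/h.
C in = 1318×0.574 + 1304×0.658 + 1207×0.475 = 2187.9 kg/h.
C fraction in n12 = 0.571.

0.571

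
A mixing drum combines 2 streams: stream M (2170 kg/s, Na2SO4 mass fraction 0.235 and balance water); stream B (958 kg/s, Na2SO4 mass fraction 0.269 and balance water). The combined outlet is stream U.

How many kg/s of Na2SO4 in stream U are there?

Na2SO4 out = Na2SO4 in = 2170×0.235 + 958×0.269 = 767.65 kg/s.

767.7 kg/s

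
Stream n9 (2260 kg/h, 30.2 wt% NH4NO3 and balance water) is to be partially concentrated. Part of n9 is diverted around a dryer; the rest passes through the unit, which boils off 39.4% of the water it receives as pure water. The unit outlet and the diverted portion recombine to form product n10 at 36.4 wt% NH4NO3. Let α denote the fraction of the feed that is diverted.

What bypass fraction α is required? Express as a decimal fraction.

All 2260×0.302 = 682.52 kg/h of NH4NO3 reaches n10, so n10 = 682.52/0.364 = 1875.1 kg/h and vapour = 384.95 kg/h.
The evaporator receives (1−α)·2260 of feed at 0.698 water and removes 0.394 of that water:
0.394×0.698×(1−α)×2260 = 384.95
(1−α) = 384.95/621.53 = 0.6194;  α = 0.3806.

0.381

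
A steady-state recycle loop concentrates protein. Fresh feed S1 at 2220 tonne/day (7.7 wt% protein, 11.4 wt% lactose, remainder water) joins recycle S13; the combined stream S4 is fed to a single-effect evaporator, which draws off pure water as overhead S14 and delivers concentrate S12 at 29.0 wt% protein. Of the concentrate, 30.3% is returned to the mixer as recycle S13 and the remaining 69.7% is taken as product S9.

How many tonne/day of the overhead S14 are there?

Overall protein balance (none leaves overhead): protein in fresh feed = protein in product, i.e. 2220×0.077 = (1−0.303)·S12·0.290.
S12 = 170.94/(0.290×0.697) = 845.69 tonne/day.
Recycle S13 = 0.303×845.69 = 256.25 tonne/day.
Combined feed S4 = 2220 + 256.25 = 2476.2 tonne/day.
Overhead S14 = S4 − S12 = 2476.2 − 845.69 = 1630.6 tonne/day.

1631 tonne/day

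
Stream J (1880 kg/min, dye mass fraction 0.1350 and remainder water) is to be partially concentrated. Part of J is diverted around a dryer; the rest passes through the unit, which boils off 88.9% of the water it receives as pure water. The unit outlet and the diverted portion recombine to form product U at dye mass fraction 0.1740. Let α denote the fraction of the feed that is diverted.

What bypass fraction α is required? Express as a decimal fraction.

0.709

All 1880×0.135 = 253.8 kg/min of dye reaches U, so U = 253.8/0.174 = 1458.6 kg/min and vapour = 421.38 kg/min.
The evaporator receives (1−α)·1880 of feed at 0.865 water and removes 0.889 of that water:
0.889×0.865×(1−α)×1880 = 421.38
(1−α) = 421.38/1445.7 = 0.2915;  α = 0.7085.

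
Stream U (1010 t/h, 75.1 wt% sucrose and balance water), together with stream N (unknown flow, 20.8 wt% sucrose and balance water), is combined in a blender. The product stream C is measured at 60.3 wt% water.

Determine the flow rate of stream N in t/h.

Let N be the unknown flow. Total out = 1010 + N.
water balance: 251.49 + 0.792·N = 0.603·(1010 + N)
(0.792 − 0.603)·N = 0.603×1010 − 251.49 = 357.54
N = 357.54 / 0.189 = 1891.7 t/h

1892 t/h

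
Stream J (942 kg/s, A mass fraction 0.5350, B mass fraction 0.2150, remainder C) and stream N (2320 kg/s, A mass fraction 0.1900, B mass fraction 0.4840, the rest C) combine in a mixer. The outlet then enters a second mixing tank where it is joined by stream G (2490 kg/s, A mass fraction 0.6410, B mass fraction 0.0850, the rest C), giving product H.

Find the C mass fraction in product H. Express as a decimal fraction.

Overall, product flow = 5752 kg/s.
C in = 942×0.250 + 2320×0.326 + 2490×0.274 = 1674.1 kg/s.
C fraction in H = 0.2910.

0.2910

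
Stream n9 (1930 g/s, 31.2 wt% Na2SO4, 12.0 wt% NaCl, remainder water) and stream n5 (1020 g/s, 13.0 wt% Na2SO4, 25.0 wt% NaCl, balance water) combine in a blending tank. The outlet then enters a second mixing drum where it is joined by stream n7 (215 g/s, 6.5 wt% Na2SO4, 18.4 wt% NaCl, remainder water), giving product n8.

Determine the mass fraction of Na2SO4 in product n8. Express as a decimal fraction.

Overall, product flow = 3165 g/s.
Na2SO4 in = 1930×0.312 + 1020×0.130 + 215×0.065 = 748.74 g/s.
Na2SO4 fraction in n8 = 0.237.

0.237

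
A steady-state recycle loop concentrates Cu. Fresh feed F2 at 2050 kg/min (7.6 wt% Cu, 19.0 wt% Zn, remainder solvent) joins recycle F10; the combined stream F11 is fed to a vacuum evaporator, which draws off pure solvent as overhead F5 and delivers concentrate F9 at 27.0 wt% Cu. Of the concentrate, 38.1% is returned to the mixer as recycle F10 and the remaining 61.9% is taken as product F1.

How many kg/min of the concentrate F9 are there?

Overall Cu balance (none leaves overhead): Cu in fresh feed = Cu in product, i.e. 2050×0.076 = (1−0.381)·F9·0.270.
F9 = 155.8/(0.270×0.619) = 932.21 kg/min.

932.2 kg/min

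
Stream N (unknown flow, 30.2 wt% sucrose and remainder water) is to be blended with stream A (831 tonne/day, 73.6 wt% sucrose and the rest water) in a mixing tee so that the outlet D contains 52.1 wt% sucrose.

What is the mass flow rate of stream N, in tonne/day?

815.8 tonne/day

Let N be the unknown flow. Total out = 831 + N.
sucrose balance: 611.62 + 0.302·N = 0.521·(831 + N)
(0.302 − 0.521)·N = 0.521×831 − 611.62 = -178.66
N = -178.66 / -0.219 = 815.82 tonne/day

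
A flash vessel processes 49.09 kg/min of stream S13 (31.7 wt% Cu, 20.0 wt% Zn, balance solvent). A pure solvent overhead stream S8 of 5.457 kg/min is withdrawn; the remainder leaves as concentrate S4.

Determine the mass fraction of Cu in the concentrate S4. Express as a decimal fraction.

Cu is not removed: 49.09×0.317 = 15.562 kg/min of Cu enters S4.
Concentrate = 49.09 − 5.457 = 43.633 kg/min.
Mass fraction = 15.562/43.633 = 0.357.

0.357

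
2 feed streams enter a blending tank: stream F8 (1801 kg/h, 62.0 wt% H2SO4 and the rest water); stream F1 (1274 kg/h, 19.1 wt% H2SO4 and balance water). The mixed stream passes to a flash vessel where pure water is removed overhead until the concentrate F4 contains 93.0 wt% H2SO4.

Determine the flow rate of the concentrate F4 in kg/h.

H2SO4 entering = 1801×0.620 + 1274×0.191 = 1360 kg/h.
All H2SO4 reports to F4, so F4 = 1360/0.930 = 1462.3 kg/h.

1462 kg/h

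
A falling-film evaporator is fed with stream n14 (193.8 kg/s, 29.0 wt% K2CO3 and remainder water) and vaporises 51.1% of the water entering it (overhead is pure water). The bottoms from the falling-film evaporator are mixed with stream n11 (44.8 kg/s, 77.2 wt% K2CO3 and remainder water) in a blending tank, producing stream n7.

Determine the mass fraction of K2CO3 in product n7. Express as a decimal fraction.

Vapour removed = 0.511×0.710×193.8 = 70.313 kg/s; concentrate = 123.49 kg/s.
K2CO3 reaching the mixer = 56.202 (from concentrate) + 44.8×0.772 = 90.788 kg/s.
Product flow = 123.49 + 44.8 = 168.29 kg/s; K2CO3 fraction = 0.5395.

0.5395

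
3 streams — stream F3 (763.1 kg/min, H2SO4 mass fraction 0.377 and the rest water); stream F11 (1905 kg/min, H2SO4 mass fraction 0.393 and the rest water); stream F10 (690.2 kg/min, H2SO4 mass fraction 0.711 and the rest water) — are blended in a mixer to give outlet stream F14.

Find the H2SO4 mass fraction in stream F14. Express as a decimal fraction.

Total flow out = 763.1 + 1905 + 690.2 = 3358.3 kg/min.
H2SO4 in = 763.1×0.377 + 1905×0.393 + 690.2×0.711 = 1527.1 kg/min.
H2SO4 mass fraction in F14 = 1527.1/3358.3 = 0.455.

0.455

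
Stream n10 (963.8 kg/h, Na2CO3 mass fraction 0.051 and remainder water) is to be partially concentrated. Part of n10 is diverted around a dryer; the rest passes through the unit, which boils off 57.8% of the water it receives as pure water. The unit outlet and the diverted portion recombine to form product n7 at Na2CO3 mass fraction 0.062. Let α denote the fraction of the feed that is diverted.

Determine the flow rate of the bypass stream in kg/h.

652.1 kg/h

All 963.8×0.051 = 49.154 kg/h of Na2CO3 reaches n7, so n7 = 49.154/0.062 = 792.8 kg/h and vapour = 171 kg/h.
The evaporator receives (1−α)·963.8 of feed at 0.949 water and removes 0.578 of that water:
0.578×0.949×(1−α)×963.8 = 171
(1−α) = 171/528.67 = 0.3234;  α = 0.6766.
Bypass flow = 0.6766×963.8 = 652.06 kg/h.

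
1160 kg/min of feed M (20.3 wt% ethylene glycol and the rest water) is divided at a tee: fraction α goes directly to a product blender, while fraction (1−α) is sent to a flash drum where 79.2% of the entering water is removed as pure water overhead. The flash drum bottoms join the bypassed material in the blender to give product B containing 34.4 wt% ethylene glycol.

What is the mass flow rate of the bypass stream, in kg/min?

406.8 kg/min

All 1160×0.203 = 235.48 kg/min of ethylene glycol reaches B, so B = 235.48/0.344 = 684.53 kg/min and vapour = 475.47 kg/min.
The evaporator receives (1−α)·1160 of feed at 0.797 water and removes 0.792 of that water:
0.792×0.797×(1−α)×1160 = 475.47
(1−α) = 475.47/732.22 = 0.6493;  α = 0.3507.
Bypass flow = 0.3507×1160 = 406.76 kg/min.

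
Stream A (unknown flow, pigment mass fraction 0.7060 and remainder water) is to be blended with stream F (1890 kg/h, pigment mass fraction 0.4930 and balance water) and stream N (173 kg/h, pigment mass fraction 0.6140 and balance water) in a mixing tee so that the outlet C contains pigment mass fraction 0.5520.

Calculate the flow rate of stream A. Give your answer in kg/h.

654.4 kg/h

Let A be the unknown flow. Total out = 2063 + A.
pigment balance: 1038 + 0.706·A = 0.552·(2063 + A)
(0.706 − 0.552)·A = 0.552×2063 − 1038 = 100.78
A = 100.78 / 0.154 = 654.44 kg/h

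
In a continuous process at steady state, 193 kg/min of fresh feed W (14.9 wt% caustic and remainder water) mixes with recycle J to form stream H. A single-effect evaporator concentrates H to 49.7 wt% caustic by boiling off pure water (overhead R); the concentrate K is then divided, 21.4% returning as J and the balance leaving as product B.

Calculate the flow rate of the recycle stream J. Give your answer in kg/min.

Overall caustic balance (none leaves overhead): caustic in fresh feed = caustic in product, i.e. 193×0.149 = (1−0.214)·K·0.497.
K = 28.757/(0.497×0.786) = 73.615 kg/min.
Recycle J = 0.214×73.615 = 15.754 kg/min.

15.75 kg/min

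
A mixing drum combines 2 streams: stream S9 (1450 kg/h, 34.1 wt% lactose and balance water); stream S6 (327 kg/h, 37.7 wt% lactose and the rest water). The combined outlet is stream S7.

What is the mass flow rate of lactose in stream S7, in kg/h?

617.7 kg/h

lactose out = lactose in = 1450×0.341 + 327×0.377 = 617.73 kg/h.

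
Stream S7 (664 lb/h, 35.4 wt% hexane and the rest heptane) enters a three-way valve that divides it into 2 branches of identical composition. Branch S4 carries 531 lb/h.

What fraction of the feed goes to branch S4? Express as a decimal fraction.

Fraction to S4 = 531/664 = 0.7997.

0.800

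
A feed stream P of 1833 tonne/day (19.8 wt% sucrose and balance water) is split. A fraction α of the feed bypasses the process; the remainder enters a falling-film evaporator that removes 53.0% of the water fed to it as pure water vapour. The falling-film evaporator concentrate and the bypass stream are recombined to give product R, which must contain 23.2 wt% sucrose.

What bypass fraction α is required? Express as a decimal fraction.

0.655

All 1833×0.198 = 362.93 tonne/day of sucrose reaches R, so R = 362.93/0.232 = 1564.4 tonne/day and vapour = 268.63 tonne/day.
The evaporator receives (1−α)·1833 of feed at 0.802 water and removes 0.530 of that water:
0.530×0.802×(1−α)×1833 = 268.63
(1−α) = 268.63/779.13 = 0.3448;  α = 0.6552.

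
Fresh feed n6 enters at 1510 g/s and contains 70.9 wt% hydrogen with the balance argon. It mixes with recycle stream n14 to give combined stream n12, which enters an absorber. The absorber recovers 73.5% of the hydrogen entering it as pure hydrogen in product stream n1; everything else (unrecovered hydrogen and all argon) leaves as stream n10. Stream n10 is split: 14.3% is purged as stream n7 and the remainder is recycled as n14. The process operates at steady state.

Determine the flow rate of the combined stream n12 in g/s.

argon enters only via n6 and leaves only via the purge: 1510×0.291 = 0.143×(argon in n10), and the absorber passes all argon, so argon in n12 = argon in n10 = 3072.8 g/s.
hydrogen in n12: m_A = 1510×0.709 + (1−0.143)·(1−0.735)·m_A, so m_A = 1070.6/0.7729 = 1385.2 g/s.
n12 = 1385.2 + 3072.8 = 4458 g/s.

4458 g/s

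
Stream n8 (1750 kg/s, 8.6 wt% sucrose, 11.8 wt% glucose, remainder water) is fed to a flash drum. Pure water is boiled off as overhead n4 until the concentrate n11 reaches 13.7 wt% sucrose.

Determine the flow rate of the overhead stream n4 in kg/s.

651.5 kg/s

sucrose is conserved: 1750×0.086 = 150.5 kg/s all reports to the concentrate.
Concentrate = 150.5/(target fraction) = 1098.5 kg/s.
Overhead = 1750 − 1098.5 = 651.46 kg/s.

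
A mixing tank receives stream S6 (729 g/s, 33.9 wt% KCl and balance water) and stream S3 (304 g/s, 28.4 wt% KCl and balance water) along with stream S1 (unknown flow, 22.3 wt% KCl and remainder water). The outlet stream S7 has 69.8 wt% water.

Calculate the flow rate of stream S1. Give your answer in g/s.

Let S1 be the unknown flow. Total out = 1033 + S1.
water balance: 699.53 + 0.777·S1 = 0.698·(1033 + S1)
(0.777 − 0.698)·S1 = 0.698×1033 − 699.53 = 21.501
S1 = 21.501 / 0.079 = 272.16 g/s

272.2 g/s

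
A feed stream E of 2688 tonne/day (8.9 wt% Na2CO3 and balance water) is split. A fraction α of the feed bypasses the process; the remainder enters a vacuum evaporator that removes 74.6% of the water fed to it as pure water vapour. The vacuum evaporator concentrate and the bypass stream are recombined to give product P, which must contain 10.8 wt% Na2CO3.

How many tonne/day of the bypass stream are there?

1992 tonne/day

All 2688×0.089 = 239.23 tonne/day of Na2CO3 reaches P, so P = 239.23/0.108 = 2215.1 tonne/day and vapour = 472.89 tonne/day.
The evaporator receives (1−α)·2688 of feed at 0.911 water and removes 0.746 of that water:
0.746×0.911×(1−α)×2688 = 472.89
(1−α) = 472.89/1826.8 = 0.2589;  α = 0.7411.
Bypass flow = 0.7411×2688 = 1992.2 tonne/day.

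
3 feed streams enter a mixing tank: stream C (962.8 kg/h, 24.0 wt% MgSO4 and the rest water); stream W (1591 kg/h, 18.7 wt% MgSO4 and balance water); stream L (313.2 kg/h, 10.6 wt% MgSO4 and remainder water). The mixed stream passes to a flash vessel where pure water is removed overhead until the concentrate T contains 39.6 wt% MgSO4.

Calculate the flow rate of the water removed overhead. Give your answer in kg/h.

MgSO4 entering = 962.8×0.240 + 1591×0.187 + 313.2×0.106 = 561.79 kg/h.
All MgSO4 reports to T, so T = 561.79/0.396 = 1418.7 kg/h.
Total feed = 2867 kg/h; overhead = 2867 − 1418.7 = 1448.3 kg/h.

1448 kg/h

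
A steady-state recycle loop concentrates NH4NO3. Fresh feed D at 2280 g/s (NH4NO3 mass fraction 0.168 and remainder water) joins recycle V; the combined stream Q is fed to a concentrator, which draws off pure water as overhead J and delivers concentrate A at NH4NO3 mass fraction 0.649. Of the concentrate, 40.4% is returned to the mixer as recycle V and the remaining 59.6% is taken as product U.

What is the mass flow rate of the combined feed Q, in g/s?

Overall NH4NO3 balance (none leaves overhead): NH4NO3 in fresh feed = NH4NO3 in product, i.e. 2280×0.168 = (1−0.404)·A·0.649.
A = 383.04/(0.649×0.596) = 990.27 g/s.
Recycle V = 0.404×990.27 = 400.07 g/s.
Combined feed Q = 2280 + 400.07 = 2680.1 g/s.

2680 g/s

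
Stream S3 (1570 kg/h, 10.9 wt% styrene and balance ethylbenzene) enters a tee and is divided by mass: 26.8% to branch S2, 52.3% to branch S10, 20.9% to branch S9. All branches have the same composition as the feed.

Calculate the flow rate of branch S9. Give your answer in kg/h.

328.1 kg/h

Branch S9 flow = 0.209×1570 = 328.13 kg/h.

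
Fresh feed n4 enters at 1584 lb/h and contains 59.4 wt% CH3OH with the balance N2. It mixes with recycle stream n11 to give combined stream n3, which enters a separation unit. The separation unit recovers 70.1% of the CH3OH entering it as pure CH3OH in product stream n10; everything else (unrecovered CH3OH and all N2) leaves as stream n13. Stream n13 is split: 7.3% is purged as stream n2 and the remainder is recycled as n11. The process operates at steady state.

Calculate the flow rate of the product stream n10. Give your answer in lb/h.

912.5 lb/h

CH3OH in n3: m_A = 1584×0.594 + (1−0.073)·(1−0.701)·m_A, so m_A = 940.9/0.7228 = 1301.7 lb/h.
Product n10 = 0.701×1301.7 = 912.48 lb/h.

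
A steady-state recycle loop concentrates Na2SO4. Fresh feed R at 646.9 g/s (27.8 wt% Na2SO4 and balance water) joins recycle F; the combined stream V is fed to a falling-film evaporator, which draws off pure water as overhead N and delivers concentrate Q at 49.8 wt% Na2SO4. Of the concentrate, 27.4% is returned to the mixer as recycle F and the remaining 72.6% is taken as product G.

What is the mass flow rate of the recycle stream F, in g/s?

Overall Na2SO4 balance (none leaves overhead): Na2SO4 in fresh feed = Na2SO4 in product, i.e. 646.9×0.278 = (1−0.274)·Q·0.498.
Q = 179.84/(0.498×0.726) = 497.41 g/s.
Recycle F = 0.274×497.41 = 136.29 g/s.

136.3 g/s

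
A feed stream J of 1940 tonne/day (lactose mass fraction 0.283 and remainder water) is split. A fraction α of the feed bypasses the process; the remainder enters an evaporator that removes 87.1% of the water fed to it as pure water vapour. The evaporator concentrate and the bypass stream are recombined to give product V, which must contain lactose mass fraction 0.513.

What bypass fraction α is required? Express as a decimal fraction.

0.282

All 1940×0.283 = 549.02 tonne/day of lactose reaches V, so V = 549.02/0.513 = 1070.2 tonne/day and vapour = 869.79 tonne/day.
The evaporator receives (1−α)·1940 of feed at 0.717 water and removes 0.871 of that water:
0.871×0.717×(1−α)×1940 = 869.79
(1−α) = 869.79/1211.5 = 0.7179;  α = 0.2821.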